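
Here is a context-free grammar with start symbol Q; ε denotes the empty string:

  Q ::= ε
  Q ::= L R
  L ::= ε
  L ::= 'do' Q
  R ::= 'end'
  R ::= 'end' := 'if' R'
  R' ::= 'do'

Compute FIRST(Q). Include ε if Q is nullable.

{ 'do', 'end', ε }

Q ::= ε contributes ε.
From Q ::= L R: L nullable, take FIRST(L) ∪ FIRST(R) = { 'do', 'end' }.
Union: FIRST(Q) = { 'do', 'end', ε }.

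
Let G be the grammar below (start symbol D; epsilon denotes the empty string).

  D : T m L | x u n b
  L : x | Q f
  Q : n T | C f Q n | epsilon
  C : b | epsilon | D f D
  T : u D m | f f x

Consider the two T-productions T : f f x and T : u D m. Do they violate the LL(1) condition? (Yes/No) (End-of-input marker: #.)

No

FIRST(f f x) = { f } and FIRST(u D m) = { u }.
The FIRST sets are disjoint and neither alternative is nullable — no conflict.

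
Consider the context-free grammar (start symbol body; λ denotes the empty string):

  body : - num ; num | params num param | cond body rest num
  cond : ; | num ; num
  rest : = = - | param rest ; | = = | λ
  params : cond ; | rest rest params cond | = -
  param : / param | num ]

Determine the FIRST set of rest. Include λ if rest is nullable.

{ /, =, num, λ }

rest : = = - contributes {=}.
From rest : param rest ;: add FIRST(param) = { /, num }.
rest : = = contributes {=}.
rest : λ contributes λ.
Union: FIRST(rest) = { /, =, num, λ }.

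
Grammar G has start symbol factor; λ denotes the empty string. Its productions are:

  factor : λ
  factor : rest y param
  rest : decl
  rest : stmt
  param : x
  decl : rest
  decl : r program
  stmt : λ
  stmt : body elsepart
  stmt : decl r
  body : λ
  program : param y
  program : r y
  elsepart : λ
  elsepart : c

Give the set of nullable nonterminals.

{ body, decl, elsepart, factor, rest, stmt }

Directly nullable (have an λ-production): factor, stmt, body, elsepart.
decl : rest with every symbol nullable, so decl is nullable.
rest : decl with every symbol nullable, so rest is nullable.
No other nonterminal has a production whose RHS symbols are all nullable.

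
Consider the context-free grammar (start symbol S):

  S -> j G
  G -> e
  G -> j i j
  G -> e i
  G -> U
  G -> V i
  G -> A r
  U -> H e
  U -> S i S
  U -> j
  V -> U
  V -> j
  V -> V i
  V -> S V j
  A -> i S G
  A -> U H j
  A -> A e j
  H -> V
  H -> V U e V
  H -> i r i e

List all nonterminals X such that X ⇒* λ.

No nonterminal has an empty production or an RHS whose symbols are all nullable.

{ } (none)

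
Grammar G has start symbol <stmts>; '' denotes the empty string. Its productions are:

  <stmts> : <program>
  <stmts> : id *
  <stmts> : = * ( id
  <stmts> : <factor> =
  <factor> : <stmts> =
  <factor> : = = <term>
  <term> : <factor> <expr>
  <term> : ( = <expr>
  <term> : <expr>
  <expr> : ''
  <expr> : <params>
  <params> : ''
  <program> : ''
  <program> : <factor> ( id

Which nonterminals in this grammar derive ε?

Directly nullable (have an ''-production): <expr>, <params>, <program>.
<term> : <expr> with every symbol nullable, so <term> is nullable.
<stmts> : <program> with every symbol nullable, so <stmts> is nullable.
No other nonterminal has a production whose RHS symbols are all nullable.

{ <expr>, <params>, <program>, <stmts>, <term> }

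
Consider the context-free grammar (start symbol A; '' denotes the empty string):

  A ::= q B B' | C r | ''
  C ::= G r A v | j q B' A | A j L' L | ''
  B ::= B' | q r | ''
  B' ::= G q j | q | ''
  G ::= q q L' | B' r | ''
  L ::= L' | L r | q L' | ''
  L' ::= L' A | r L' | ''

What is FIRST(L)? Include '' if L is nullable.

From L ::= L': add FIRST(L') = { j, q, r, '' } (including '' since L' is nullable).
From L ::= L r: L nullable, take FIRST(L) ∪ {r} = { j, q, r }.
L ::= q L' contributes {q}.
L ::= '' contributes ''.
Union: FIRST(L) = { j, q, r, '' }.

{ j, q, r, '' }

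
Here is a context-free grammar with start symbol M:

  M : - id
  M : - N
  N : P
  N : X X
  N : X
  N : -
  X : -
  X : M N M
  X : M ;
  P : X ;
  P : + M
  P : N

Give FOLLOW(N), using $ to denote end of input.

In M : - N: N is at the end, add FOLLOW(M) = { $, +, -, ; }.
In X : M N M: add FIRST(M) = { - }.
In P : N: N is at the end, add FOLLOW(P) = { $, +, -, ; }.
Union: FOLLOW(N) = { $, +, -, ; }.

{ $, +, -, ; }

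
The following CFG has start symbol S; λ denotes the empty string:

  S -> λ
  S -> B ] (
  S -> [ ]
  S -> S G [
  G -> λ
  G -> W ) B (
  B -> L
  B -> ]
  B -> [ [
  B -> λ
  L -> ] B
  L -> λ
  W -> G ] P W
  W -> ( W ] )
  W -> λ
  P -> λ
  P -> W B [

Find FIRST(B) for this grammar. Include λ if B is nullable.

{ [, ], λ }

From B -> L: add FIRST(L) = { ], λ } (including λ since L is nullable).
B -> ] contributes {]}.
B -> [ [ contributes {[}.
B -> λ contributes λ.
Union: FIRST(B) = { [, ], λ }.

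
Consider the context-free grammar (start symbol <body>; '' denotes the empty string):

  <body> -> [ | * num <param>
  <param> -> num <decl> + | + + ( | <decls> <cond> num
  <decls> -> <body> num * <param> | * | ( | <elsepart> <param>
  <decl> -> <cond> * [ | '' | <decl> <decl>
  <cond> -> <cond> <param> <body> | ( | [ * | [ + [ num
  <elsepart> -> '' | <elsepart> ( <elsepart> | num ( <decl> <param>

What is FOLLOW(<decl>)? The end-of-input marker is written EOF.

In <param> -> num <decl> +: add FIRST(+) = { + }.
In <decl> -> <decl> <decl>: add FIRST(<decl>)\{''} = { (, [ }.
  Since <decl> is nullable, also add FOLLOW(<decl>) = { (, *, +, [, num }.
In <decl> -> <decl> <decl>: <decl> is at the end, add FOLLOW(<decl>) = { (, *, +, [, num }.
In <elsepart> -> num ( <decl> <param>: add FIRST(<param>) = { (, *, +, [, num }.
Union: FOLLOW(<decl>) = { (, *, +, [, num }.

{ (, *, +, [, num }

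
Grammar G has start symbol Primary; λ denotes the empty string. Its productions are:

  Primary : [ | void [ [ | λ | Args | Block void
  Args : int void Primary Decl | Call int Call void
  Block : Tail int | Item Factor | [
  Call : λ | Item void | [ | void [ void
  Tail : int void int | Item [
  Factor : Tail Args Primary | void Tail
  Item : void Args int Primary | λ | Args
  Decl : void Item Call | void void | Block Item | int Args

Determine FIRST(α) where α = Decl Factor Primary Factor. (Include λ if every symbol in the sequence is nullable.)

{ [, int, void }

Add FIRST(Decl) = { [, int, void }; Decl is not nullable, stop.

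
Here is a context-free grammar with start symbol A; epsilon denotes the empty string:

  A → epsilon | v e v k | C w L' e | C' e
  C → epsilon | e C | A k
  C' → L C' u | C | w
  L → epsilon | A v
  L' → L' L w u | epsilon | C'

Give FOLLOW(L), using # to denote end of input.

In C' → L C' u: add FIRST(C' u) = { e, k, u, v, w }.
In L' → L' L w u: add FIRST(w u) = { w }.
Union: FOLLOW(L) = { e, k, u, v, w }.

{ e, k, u, v, w }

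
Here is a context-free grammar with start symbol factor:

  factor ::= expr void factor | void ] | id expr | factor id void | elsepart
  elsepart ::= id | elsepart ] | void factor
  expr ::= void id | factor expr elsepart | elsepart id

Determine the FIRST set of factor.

From factor ::= expr void factor: add FIRST(expr) = { id, void }.
factor ::= void ] contributes {void}.
factor ::= id expr contributes {id}.
From factor ::= factor id void: add FIRST(factor) = { id, void }.
From factor ::= elsepart: add FIRST(elsepart) = { id, void }.
Union: FIRST(factor) = { id, void }.

{ id, void }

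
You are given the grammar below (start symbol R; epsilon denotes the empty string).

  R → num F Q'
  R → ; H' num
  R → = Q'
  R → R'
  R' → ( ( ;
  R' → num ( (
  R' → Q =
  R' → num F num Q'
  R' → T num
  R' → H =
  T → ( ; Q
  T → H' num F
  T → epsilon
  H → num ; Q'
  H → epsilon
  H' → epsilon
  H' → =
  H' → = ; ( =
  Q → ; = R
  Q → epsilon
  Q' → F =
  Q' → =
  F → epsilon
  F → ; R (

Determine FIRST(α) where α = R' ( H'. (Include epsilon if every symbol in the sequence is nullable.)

Add FIRST(R') = { (, ;, =, num }; R' is not nullable, stop.

{ (, ;, =, num }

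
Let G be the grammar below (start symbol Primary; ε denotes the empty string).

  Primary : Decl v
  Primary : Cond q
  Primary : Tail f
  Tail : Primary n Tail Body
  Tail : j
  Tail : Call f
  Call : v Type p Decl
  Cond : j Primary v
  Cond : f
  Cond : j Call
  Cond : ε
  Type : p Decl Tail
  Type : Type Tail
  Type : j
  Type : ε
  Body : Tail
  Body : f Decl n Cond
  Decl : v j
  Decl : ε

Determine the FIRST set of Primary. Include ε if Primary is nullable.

{ f, j, q, v }

From Primary : Decl v: Decl nullable, take FIRST(Decl) ∪ {v} = { v }.
From Primary : Cond q: Cond nullable, take FIRST(Cond) ∪ {q} = { f, j, q }.
From Primary : Tail f: add FIRST(Tail) = { f, j, q, v }.
Union: FIRST(Primary) = { f, j, q, v }.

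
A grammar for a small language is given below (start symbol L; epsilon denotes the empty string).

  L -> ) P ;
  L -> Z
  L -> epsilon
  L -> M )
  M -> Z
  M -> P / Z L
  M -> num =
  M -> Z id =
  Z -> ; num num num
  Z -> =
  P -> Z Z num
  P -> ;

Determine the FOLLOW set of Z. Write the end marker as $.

{ $, ), ;, =, id, num }

In L -> Z: Z is at the end, add FOLLOW(L) = { $, ) }.
In M -> Z: Z is at the end, add FOLLOW(M) = { ) }.
In M -> P / Z L: add FIRST(L)\{epsilon} = { ), ;, =, num }.
  Since L is nullable, also add FOLLOW(M) = { ) }.
In M -> Z id =: add FIRST(id =) = { id }.
In P -> Z Z num: add FIRST(Z num) = { ;, = }.
In P -> Z Z num: add FIRST(num) = { num }.
Union: FOLLOW(Z) = { $, ), ;, =, id, num }.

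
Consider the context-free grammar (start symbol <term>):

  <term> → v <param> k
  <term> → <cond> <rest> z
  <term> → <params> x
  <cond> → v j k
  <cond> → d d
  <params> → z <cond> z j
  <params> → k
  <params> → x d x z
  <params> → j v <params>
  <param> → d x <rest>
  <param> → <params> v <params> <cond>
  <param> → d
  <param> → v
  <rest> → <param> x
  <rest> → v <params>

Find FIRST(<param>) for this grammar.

{ d, j, k, v, x, z }

<param> → d x <rest> contributes {d}.
From <param> → <params> v <params> <cond>: add FIRST(<params>) = { j, k, x, z }.
<param> → d contributes {d}.
<param> → v contributes {v}.
Union: FIRST(<param>) = { d, j, k, v, x, z }.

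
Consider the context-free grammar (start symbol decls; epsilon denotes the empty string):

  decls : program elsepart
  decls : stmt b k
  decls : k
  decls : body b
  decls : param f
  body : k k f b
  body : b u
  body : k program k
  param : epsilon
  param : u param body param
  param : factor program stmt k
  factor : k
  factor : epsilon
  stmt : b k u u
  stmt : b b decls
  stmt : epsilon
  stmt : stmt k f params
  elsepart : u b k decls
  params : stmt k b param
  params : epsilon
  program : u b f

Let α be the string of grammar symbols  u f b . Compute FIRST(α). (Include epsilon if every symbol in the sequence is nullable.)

u is a terminal; add {u} and stop.

{ u }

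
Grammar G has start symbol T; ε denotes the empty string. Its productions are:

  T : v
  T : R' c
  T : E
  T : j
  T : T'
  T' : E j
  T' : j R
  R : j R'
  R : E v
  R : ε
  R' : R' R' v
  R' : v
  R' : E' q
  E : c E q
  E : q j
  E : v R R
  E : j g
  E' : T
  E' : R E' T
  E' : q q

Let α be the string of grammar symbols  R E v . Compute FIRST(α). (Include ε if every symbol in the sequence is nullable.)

Add FIRST(R)\{ε} = { c, j, q, v }; R is nullable, continue.
Add FIRST(E) = { c, j, q, v }; E is not nullable, stop.

{ c, j, q, v }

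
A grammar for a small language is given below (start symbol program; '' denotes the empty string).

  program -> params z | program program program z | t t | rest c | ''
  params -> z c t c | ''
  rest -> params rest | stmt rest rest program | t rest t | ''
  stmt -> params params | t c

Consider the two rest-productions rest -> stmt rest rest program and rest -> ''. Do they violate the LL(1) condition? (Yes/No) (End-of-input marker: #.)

FIRST(stmt rest rest program) = { c, t, z, '' } and FIRST('') = { '' }.
Both alternatives are nullable, violating the LL(1) condition.

Yes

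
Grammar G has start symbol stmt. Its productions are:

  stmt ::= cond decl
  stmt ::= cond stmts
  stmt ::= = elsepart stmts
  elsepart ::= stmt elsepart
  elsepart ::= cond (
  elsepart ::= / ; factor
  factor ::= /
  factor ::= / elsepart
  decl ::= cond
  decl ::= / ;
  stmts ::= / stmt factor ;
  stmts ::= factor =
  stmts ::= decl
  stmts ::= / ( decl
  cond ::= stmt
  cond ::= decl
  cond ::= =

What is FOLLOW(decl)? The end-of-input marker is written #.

{ #, (, /, = }

In stmt ::= cond decl: decl is at the end, add FOLLOW(stmt) = { #, (, /, = }.
In stmts ::= decl: decl is at the end, add FOLLOW(stmts) = { #, (, /, = }.
In stmts ::= / ( decl: decl is at the end, add FOLLOW(stmts) = { #, (, /, = }.
In cond ::= decl: decl is at the end, add FOLLOW(cond) = { #, (, /, = }.
Union: FOLLOW(decl) = { #, (, /, = }.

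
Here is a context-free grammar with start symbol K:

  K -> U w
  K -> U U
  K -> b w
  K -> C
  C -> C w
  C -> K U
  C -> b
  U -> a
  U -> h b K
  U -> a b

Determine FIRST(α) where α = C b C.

Add FIRST(C) = { a, b, h }; C is not nullable, stop.

{ a, b, h }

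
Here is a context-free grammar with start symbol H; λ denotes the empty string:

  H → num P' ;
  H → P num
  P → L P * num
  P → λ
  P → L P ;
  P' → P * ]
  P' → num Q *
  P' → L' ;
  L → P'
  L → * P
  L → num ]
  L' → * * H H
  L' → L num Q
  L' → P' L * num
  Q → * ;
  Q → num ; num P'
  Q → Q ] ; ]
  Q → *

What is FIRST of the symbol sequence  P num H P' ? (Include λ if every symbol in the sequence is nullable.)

Add FIRST(P)\{λ} = { *, num }; P is nullable, continue.
num is a terminal; add {num} and stop.

{ *, num }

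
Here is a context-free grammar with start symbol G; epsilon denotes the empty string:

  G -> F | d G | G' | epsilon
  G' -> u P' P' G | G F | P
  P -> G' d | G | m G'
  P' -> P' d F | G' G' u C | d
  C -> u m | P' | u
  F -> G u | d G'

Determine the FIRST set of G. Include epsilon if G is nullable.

{ d, m, u, epsilon }

From G -> F: add FIRST(F) = { d, m, u }.
G -> d G contributes {d}.
From G -> G': add FIRST(G') = { d, m, u, epsilon } (including epsilon since G' is nullable).
G -> epsilon contributes epsilon.
Union: FIRST(G) = { d, m, u, epsilon }.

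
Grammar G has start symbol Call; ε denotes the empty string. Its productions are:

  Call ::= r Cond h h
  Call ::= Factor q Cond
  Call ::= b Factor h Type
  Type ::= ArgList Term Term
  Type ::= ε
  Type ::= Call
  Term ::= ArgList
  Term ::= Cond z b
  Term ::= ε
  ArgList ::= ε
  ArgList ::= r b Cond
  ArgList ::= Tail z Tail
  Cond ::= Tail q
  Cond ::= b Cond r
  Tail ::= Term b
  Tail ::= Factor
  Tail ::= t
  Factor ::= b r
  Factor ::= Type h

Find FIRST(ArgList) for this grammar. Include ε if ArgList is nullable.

{ b, h, r, t, ε }

ArgList ::= ε contributes ε.
ArgList ::= r b Cond contributes {r}.
From ArgList ::= Tail z Tail: add FIRST(Tail) = { b, h, r, t }.
Union: FIRST(ArgList) = { b, h, r, t, ε }.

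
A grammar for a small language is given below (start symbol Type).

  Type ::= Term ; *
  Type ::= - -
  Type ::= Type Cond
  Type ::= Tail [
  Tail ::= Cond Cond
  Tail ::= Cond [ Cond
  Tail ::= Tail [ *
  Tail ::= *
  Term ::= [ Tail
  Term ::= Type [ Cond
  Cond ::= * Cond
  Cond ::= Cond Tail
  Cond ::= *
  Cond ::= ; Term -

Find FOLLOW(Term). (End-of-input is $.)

{ -, ; }

In Type ::= Term ; *: add FIRST(; *) = { ; }.
In Cond ::= ; Term -: add FIRST(-) = { - }.
Union: FOLLOW(Term) = { -, ; }.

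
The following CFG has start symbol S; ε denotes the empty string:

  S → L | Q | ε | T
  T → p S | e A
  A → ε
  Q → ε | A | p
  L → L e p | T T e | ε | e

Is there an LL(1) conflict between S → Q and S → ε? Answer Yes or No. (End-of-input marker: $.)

FIRST(Q) = { p, ε } and FIRST(ε) = { ε }.
Both alternatives are nullable, violating the LL(1) condition.

Yes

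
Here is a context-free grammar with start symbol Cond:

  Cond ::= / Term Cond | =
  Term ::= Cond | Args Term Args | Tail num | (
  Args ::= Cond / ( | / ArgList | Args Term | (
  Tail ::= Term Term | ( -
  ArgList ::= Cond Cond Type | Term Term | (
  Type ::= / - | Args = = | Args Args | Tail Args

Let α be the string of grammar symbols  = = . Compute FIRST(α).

= is a terminal; add {=} and stop.

{ = }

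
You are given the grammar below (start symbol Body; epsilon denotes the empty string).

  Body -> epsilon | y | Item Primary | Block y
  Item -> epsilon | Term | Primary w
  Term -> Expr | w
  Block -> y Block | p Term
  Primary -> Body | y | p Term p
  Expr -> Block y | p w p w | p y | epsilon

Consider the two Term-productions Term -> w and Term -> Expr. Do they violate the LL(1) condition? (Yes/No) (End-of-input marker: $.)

FIRST(w) = { w } and FIRST(Expr) = { p, y, epsilon }.
The second alternative is nullable and FOLLOW(Term) = { $, p, w, y } shares w with FIRST of the first — conflict.

Yes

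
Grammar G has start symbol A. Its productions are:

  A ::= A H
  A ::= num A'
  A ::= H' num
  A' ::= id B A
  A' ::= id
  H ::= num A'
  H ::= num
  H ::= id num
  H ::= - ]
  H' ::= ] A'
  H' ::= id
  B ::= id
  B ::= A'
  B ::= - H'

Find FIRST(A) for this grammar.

{ ], id, num }

From A ::= A H: add FIRST(A) = { ], id, num }.
A ::= num A' contributes {num}.
From A ::= H' num: add FIRST(H') = { ], id }.
Union: FIRST(A) = { ], id, num }.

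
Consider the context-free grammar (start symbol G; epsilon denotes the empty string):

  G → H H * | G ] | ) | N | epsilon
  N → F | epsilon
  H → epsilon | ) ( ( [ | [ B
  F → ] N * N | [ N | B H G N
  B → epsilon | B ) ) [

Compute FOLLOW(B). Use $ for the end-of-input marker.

In H → [ B: B is at the end, add FOLLOW(H) = { $, ), *, [, ] }.
In F → B H G N: add FIRST(H G N)\{epsilon} = { ), *, [, ] }.
  Since H G N is nullable, also add FOLLOW(F) = { $, ), *, [, ] }.
In B → B ) ) [: add FIRST() ) [) = { ) }.
Union: FOLLOW(B) = { $, ), *, [, ] }.

{ $, ), *, [, ] }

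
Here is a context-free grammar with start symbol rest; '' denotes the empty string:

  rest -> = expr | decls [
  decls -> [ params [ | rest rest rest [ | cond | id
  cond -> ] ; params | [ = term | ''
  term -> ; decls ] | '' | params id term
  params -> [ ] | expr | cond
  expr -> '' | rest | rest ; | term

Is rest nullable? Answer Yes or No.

Nullable nonterminals: cond, decls, expr, params, term.
No production of rest has an RHS whose symbols are all nullable, so rest is not nullable.

No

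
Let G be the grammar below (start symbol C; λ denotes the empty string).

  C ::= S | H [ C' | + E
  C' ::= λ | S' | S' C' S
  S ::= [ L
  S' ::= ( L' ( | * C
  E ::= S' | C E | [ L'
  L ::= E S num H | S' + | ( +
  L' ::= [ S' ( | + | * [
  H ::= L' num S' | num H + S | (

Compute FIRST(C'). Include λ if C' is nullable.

{ (, *, λ }

C' ::= λ contributes λ.
From C' ::= S': add FIRST(S') = { (, * }.
From C' ::= S' C' S: add FIRST(S') = { (, * }.
Union: FIRST(C') = { (, *, λ }.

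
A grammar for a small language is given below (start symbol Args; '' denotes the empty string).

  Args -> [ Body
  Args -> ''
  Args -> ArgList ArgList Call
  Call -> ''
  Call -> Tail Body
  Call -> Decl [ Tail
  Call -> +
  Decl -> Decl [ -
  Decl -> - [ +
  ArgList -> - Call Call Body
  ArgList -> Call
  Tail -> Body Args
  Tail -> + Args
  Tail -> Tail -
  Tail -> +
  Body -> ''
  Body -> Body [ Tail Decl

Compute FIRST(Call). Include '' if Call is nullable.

Call -> '' contributes ''.
From Call -> Tail Body: Tail, Body nullable, take FIRST(Tail) ∪ FIRST(Body) = { +, -, [ }; also '' since the whole RHS is nullable.
From Call -> Decl [ Tail: add FIRST(Decl) = { - }.
Call -> + contributes {+}.
Union: FIRST(Call) = { +, -, [, '' }.

{ +, -, [, '' }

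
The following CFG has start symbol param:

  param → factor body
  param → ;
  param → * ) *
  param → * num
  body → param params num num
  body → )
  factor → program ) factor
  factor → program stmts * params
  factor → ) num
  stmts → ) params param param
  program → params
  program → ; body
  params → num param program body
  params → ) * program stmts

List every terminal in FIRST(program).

From program → params: add FIRST(params) = { ), num }.
program → ; body contributes {;}.
Union: FIRST(program) = { ), ;, num }.

{ ), ;, num }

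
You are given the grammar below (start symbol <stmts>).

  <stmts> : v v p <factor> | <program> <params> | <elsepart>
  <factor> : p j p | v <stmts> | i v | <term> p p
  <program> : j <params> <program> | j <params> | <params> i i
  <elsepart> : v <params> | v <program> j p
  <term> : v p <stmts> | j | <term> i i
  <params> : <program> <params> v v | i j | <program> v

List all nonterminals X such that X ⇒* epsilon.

{ } (none)

No nonterminal has an empty production or an RHS whose symbols are all nullable.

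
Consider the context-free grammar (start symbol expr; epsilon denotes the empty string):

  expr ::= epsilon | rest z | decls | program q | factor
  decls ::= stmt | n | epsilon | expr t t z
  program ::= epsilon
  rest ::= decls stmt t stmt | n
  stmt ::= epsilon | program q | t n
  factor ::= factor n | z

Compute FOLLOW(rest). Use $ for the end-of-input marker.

In expr ::= rest z: add FIRST(z) = { z }.
Union: FOLLOW(rest) = { z }.

{ z }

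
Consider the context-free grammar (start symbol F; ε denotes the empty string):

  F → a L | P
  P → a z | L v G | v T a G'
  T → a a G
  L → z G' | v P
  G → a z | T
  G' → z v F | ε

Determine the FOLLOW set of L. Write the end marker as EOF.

In F → a L: L is at the end, add FOLLOW(F) = { EOF, v }.
In P → L v G: add FIRST(v G) = { v }.
Union: FOLLOW(L) = { EOF, v }.

{ EOF, v }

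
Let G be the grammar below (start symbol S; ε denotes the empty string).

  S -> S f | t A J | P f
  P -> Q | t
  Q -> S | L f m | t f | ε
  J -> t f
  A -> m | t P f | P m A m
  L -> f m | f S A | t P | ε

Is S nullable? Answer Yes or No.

Nullable nonterminals: L, P, Q.
No production of S has an RHS whose symbols are all nullable, so S is not nullable.

No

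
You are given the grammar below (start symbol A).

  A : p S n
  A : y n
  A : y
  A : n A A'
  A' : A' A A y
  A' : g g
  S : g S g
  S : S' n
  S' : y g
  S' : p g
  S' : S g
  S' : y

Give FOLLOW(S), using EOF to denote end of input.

In A : p S n: add FIRST(n) = { n }.
In S : g S g: add FIRST(g) = { g }.
In S' : S g: add FIRST(g) = { g }.
Union: FOLLOW(S) = { g, n }.

{ g, n }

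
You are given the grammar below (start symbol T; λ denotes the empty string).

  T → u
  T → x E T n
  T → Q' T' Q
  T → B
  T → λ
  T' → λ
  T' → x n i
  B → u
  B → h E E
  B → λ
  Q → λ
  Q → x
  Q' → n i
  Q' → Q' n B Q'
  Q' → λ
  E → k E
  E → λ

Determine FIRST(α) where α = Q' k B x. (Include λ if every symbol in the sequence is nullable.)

Add FIRST(Q')\{λ} = { n }; Q' is nullable, continue.
k is a terminal; add {k} and stop.

{ k, n }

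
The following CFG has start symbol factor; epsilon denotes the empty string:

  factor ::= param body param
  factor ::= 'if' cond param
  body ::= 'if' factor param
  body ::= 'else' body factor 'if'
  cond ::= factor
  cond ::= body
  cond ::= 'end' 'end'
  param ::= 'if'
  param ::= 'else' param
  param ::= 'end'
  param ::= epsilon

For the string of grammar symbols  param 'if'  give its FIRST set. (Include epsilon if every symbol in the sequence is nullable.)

Add FIRST(param)\{epsilon} = { 'else', 'end', 'if' }; param is nullable, continue.
'if' is a terminal; add {'if'} and stop.

{ 'else', 'end', 'if' }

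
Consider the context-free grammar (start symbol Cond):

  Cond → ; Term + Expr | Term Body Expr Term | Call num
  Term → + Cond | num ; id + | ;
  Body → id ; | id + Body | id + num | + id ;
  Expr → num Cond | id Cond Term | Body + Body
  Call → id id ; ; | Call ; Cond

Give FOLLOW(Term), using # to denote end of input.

In Cond → ; Term + Expr: add FIRST(+ Expr) = { + }.
In Cond → Term Body Expr Term: add FIRST(Body Expr Term) = { +, id }.
In Cond → Term Body Expr Term: Term is at the end, add FOLLOW(Cond) = { #, +, ;, id, num }.
In Expr → id Cond Term: Term is at the end, add FOLLOW(Expr) = { #, +, ;, id, num }.
Union: FOLLOW(Term) = { #, +, ;, id, num }.

{ #, +, ;, id, num }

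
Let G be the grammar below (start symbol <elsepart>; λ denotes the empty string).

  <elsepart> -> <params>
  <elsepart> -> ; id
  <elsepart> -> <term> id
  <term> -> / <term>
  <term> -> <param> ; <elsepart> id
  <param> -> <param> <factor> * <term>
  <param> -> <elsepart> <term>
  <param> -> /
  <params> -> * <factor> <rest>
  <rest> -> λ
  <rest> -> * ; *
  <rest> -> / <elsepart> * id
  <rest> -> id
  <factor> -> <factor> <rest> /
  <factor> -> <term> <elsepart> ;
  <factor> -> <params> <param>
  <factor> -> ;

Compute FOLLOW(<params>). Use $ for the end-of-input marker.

In <elsepart> -> <params>: <params> is at the end, add FOLLOW(<elsepart>) = { $, *, /, ;, id }.
In <factor> -> <params> <param>: add FIRST(<param>) = { *, /, ; }.
Union: FOLLOW(<params>) = { $, *, /, ;, id }.

{ $, *, /, ;, id }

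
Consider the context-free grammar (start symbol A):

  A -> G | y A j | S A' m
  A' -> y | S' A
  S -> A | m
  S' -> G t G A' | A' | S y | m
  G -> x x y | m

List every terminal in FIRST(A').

{ m, x, y }

A' -> y contributes {y}.
From A' -> S' A: add FIRST(S') = { m, x, y }.
Union: FIRST(A') = { m, x, y }.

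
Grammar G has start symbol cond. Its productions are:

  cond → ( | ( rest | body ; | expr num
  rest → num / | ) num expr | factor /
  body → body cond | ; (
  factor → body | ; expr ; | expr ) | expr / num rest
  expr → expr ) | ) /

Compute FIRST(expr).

{ ) }

From expr → expr ): add FIRST(expr) = { ) }.
expr → ) / contributes {)}.
Union: FIRST(expr) = { ) }.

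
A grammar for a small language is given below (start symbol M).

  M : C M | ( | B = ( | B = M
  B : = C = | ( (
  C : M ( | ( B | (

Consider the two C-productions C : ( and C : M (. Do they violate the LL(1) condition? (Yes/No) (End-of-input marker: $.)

FIRST(() = { ( } and FIRST(M () = { (, = }.
Both contain (, so the two alternatives are not disjoint — LL(1) conflict.

Yes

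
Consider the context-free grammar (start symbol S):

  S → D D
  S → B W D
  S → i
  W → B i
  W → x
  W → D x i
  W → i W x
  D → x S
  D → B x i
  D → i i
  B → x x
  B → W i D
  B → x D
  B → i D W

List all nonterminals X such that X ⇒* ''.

{ } (none)

No nonterminal has an empty production or an RHS whose symbols are all nullable.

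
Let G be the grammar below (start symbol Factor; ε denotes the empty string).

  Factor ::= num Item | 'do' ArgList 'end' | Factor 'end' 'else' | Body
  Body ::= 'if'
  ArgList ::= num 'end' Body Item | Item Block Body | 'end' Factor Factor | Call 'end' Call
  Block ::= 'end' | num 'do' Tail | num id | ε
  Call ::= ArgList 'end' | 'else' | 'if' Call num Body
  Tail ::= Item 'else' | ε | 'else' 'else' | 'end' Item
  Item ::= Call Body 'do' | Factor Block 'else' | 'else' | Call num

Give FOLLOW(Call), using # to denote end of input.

In ArgList ::= Call 'end' Call: add FIRST('end' Call) = { 'end' }.
In ArgList ::= Call 'end' Call: Call is at the end, add FOLLOW(ArgList) = { 'end' }.
In Call ::= 'if' Call num Body: add FIRST(num Body) = { num }.
In Item ::= Call Body 'do': add FIRST(Body 'do') = { 'if' }.
In Item ::= Call num: add FIRST(num) = { num }.
Union: FOLLOW(Call) = { 'end', 'if', num }.

{ 'end', 'if', num }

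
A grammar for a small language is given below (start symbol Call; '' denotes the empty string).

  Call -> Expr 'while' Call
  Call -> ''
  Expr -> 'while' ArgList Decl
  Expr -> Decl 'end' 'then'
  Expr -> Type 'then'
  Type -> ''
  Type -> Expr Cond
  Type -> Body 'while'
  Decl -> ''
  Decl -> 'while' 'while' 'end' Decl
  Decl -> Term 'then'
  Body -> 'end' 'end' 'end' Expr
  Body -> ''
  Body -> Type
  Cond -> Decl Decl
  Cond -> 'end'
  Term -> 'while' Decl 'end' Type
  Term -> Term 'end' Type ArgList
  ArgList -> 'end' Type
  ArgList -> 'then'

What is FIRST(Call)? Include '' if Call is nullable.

{ 'end', 'then', 'while', '' }

From Call -> Expr 'while' Call: add FIRST(Expr) = { 'end', 'then', 'while' }.
Call -> '' contributes ''.
Union: FIRST(Call) = { 'end', 'then', 'while', '' }.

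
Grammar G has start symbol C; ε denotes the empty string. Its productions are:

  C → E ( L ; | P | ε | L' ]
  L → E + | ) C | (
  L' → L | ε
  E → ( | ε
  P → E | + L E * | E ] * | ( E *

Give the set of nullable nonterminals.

{ C, E, L', P }

Directly nullable (have an ε-production): C, L', E.
P → E with every symbol nullable, so P is nullable.
No other nonterminal has a production whose RHS symbols are all nullable.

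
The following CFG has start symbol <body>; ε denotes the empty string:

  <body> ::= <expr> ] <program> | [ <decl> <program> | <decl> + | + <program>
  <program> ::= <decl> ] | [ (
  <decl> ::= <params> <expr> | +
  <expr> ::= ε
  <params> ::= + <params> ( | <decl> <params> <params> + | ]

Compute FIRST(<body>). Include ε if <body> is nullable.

From <body> ::= <expr> ] <program>: <expr> nullable, take FIRST(<expr>) ∪ {]} = { ] }.
<body> ::= [ <decl> <program> contributes {[}.
From <body> ::= <decl> +: add FIRST(<decl>) = { +, ] }.
<body> ::= + <program> contributes {+}.
Union: FIRST(<body>) = { +, [, ] }.

{ +, [, ] }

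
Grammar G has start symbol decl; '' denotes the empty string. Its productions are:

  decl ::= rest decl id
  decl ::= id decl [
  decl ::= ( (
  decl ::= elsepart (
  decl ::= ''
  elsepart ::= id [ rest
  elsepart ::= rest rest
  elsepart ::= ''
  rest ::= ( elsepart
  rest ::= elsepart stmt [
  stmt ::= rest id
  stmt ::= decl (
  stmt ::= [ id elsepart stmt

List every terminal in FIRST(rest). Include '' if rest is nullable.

{ (, [, id }

rest ::= ( elsepart contributes {(}.
From rest ::= elsepart stmt [: elsepart nullable, take FIRST(elsepart) ∪ FIRST(stmt) = { (, [, id }.
Union: FIRST(rest) = { (, [, id }.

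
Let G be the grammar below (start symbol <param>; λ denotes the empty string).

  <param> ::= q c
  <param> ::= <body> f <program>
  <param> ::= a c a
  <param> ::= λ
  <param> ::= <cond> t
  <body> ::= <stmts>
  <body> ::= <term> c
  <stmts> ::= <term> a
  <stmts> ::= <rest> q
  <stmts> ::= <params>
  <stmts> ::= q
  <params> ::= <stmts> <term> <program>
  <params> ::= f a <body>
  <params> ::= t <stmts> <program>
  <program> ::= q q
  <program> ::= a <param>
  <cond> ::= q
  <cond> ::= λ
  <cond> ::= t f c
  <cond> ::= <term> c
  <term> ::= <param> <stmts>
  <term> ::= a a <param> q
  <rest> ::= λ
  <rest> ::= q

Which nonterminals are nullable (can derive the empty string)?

Directly nullable (have an λ-production): <param>, <cond>, <rest>.
No other nonterminal has a production whose RHS symbols are all nullable.

{ <cond>, <param>, <rest> }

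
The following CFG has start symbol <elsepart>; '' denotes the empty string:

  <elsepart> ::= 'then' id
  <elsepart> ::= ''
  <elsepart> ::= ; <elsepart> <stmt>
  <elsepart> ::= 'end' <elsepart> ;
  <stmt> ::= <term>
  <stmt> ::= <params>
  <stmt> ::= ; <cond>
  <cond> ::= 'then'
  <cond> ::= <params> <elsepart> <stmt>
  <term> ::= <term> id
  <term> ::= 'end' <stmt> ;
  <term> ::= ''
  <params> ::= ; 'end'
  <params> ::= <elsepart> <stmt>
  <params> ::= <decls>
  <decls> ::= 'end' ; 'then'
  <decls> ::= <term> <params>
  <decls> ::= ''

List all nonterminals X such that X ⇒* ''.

{ <cond>, <decls>, <elsepart>, <params>, <stmt>, <term> }

Directly nullable (have an ''-production): <elsepart>, <term>, <decls>.
<stmt> ::= <term> with every symbol nullable, so <stmt> is nullable.
<params> ::= <elsepart> <stmt> with every symbol nullable, so <params> is nullable.
<cond> ::= <params> <elsepart> <stmt> with every symbol nullable, so <cond> is nullable.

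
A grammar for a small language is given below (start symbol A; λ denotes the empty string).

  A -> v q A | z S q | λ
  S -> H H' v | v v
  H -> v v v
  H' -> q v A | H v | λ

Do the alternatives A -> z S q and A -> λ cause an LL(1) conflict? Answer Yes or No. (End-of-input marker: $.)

FIRST(z S q) = { z } and FIRST(λ) = { λ }.
The second is nullable but FOLLOW(A) = { $, v } is disjoint from FIRST of the first.

No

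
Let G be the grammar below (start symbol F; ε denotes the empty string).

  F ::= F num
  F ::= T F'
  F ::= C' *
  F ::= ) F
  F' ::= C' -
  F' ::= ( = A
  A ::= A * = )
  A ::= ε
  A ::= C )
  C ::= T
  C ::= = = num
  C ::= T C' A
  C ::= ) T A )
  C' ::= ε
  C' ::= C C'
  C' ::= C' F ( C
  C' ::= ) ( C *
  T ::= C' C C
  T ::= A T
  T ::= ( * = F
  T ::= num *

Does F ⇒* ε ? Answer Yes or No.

Nullable nonterminals: A, C'.
No production of F has an RHS whose symbols are all nullable, so F is not nullable.

No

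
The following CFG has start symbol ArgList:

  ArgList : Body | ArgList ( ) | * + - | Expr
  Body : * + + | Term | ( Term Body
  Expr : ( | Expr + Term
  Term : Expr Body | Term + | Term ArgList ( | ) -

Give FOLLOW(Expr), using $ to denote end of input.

In ArgList : Expr: Expr is at the end, add FOLLOW(ArgList) = { $, ( }.
In Expr : Expr + Term: add FIRST(+ Term) = { + }.
In Term : Expr Body: add FIRST(Body) = { (, ), * }.
Union: FOLLOW(Expr) = { $, (, ), *, + }.

{ $, (, ), *, + }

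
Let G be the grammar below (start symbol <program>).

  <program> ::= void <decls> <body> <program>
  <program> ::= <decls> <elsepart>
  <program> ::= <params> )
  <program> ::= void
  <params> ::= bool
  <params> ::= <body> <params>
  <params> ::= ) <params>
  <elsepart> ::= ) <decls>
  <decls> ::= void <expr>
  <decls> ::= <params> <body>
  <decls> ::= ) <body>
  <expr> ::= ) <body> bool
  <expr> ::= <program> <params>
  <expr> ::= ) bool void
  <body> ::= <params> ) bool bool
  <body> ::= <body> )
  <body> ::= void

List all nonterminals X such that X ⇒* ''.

{ } (none)

No nonterminal has an empty production or an RHS whose symbols are all nullable.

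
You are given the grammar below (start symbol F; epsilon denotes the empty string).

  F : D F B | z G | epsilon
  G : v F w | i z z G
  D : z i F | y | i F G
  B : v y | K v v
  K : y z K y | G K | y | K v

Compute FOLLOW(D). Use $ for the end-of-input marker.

{ i, v, y, z }

In F : D F B: add FIRST(F B) = { i, v, y, z }.
Union: FOLLOW(D) = { i, v, y, z }.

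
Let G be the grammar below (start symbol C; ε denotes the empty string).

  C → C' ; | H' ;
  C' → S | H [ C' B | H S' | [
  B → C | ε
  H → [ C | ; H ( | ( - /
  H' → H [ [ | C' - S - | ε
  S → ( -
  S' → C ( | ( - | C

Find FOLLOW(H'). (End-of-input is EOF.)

In C → H' ;: add FIRST(;) = { ; }.
Union: FOLLOW(H') = { ; }.

{ ; }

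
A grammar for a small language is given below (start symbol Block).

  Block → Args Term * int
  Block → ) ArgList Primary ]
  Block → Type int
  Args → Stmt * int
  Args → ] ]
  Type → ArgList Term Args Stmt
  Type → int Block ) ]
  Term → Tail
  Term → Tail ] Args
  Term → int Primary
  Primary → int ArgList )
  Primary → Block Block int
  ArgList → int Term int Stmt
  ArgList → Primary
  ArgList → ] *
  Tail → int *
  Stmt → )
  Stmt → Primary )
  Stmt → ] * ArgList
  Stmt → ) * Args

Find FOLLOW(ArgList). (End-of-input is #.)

{ ), *, ], int }

In Block → ) ArgList Primary ]: add FIRST(Primary ]) = { ), ], int }.
In Type → ArgList Term Args Stmt: add FIRST(Term Args Stmt) = { int }.
In Primary → int ArgList ): add FIRST()) = { ) }.
In Stmt → ] * ArgList: ArgList is at the end, add FOLLOW(Stmt) = { ), *, ], int }.
Union: FOLLOW(ArgList) = { ), *, ], int }.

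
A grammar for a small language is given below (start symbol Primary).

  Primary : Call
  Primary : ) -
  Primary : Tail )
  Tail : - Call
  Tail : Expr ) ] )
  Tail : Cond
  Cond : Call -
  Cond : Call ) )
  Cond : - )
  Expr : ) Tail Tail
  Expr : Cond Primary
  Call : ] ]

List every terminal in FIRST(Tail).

Tail : - Call contributes {-}.
From Tail : Expr ) ] ): add FIRST(Expr) = { ), -, ] }.
From Tail : Cond: add FIRST(Cond) = { -, ] }.
Union: FIRST(Tail) = { ), -, ] }.

{ ), -, ] }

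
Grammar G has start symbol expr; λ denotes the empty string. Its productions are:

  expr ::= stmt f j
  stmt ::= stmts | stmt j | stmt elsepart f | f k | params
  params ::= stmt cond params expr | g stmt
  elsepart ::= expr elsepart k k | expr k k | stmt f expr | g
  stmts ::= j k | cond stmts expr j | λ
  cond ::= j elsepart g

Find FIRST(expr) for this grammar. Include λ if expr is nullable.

{ f, g, j }

From expr ::= stmt f j: stmt nullable, take FIRST(stmt) ∪ {f} = { f, g, j }.
Union: FIRST(expr) = { f, g, j }.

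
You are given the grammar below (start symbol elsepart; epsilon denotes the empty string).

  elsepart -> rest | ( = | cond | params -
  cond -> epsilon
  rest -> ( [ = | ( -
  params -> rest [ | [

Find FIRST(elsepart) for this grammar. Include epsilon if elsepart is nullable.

{ (, [, epsilon }

From elsepart -> rest: add FIRST(rest) = { ( }.
elsepart -> ( = contributes {(}.
From elsepart -> cond: add FIRST(cond) = { epsilon } (including epsilon since cond is nullable).
From elsepart -> params -: add FIRST(params) = { (, [ }.
Union: FIRST(elsepart) = { (, [, epsilon }.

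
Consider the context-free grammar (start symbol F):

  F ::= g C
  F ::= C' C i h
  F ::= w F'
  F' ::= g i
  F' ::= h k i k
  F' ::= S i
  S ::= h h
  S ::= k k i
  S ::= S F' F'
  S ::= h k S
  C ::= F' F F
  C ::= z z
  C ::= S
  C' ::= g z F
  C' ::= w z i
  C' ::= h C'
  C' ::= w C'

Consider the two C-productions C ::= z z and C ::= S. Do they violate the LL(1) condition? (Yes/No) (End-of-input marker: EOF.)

FIRST(z z) = { z } and FIRST(S) = { h, k }.
The FIRST sets are disjoint and neither alternative is nullable — no conflict.

No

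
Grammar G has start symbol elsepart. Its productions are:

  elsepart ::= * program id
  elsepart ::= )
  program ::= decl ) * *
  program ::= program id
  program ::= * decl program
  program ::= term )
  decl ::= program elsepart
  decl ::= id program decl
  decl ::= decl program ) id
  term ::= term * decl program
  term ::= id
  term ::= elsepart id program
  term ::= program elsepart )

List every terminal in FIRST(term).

From term ::= term * decl program: add FIRST(term) = { ), *, id }.
term ::= id contributes {id}.
From term ::= elsepart id program: add FIRST(elsepart) = { ), * }.
From term ::= program elsepart ): add FIRST(program) = { ), *, id }.
Union: FIRST(term) = { ), *, id }.

{ ), *, id }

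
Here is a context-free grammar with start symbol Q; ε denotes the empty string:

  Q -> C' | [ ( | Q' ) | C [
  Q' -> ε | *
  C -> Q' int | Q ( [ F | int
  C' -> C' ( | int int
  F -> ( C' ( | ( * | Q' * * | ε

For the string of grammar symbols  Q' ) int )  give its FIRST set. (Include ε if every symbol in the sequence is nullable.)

{ ), * }

Add FIRST(Q')\{ε} = { * }; Q' is nullable, continue.
) is a terminal; add {)} and stop.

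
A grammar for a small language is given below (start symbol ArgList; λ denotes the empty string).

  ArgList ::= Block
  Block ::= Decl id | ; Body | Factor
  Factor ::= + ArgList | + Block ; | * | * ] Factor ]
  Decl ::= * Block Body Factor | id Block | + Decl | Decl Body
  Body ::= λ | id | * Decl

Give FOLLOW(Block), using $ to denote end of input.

In ArgList ::= Block: Block is at the end, add FOLLOW(ArgList) = { $, *, +, ;, ], id }.
In Factor ::= + Block ;: add FIRST(;) = { ; }.
In Decl ::= * Block Body Factor: add FIRST(Body Factor) = { *, +, id }.
In Decl ::= id Block: Block is at the end, add FOLLOW(Decl) = { $, *, +, ;, ], id }.
Union: FOLLOW(Block) = { $, *, +, ;, ], id }.

{ $, *, +, ;, ], id }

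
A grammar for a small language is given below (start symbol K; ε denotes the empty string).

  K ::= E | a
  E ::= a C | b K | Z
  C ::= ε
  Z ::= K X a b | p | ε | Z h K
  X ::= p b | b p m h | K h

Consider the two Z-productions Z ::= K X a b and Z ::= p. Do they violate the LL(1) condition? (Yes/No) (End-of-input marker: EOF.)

Yes

FIRST(K X a b) = { a, b, h, p } and FIRST(p) = { p }.
Both contain p, so the two alternatives are not disjoint — LL(1) conflict.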